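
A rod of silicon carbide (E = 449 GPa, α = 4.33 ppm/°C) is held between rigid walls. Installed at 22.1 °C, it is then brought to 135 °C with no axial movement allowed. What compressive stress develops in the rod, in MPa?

ΔT = 112.9 K. Constrained thermal stress σ = E·α·ΔT = 449.0×10³ MPa × 4.33×10⁻⁶ × 112.9 = 219 MPa (compressive).

219 MPa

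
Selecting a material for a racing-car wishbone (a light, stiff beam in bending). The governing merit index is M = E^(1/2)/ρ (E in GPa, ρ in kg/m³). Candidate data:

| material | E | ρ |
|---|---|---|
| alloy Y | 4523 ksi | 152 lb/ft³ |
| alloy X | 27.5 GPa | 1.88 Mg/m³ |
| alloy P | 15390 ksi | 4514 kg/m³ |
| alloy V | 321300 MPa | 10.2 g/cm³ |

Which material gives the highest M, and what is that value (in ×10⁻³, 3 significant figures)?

alloy X, M = 2.79×10⁻³

Putting every candidate on a common basis:
  alloy Y: E = 31.18 GPa, ρ = 2435 kg/m³
  alloy X: E = 27.50 GPa, ρ = 1880 kg/m³
  alloy P: E = 106.1 GPa, ρ = 4514 kg/m³
  alloy V: E = 321.3 GPa, ρ = 10200 kg/m³
  alloy X: M = 2.79×10⁻³
  alloy Y: M = 2.29×10⁻³
  alloy P: M = 2.28×10⁻³
  alloy V: M = 1.76×10⁻³
Alloy X ranks first.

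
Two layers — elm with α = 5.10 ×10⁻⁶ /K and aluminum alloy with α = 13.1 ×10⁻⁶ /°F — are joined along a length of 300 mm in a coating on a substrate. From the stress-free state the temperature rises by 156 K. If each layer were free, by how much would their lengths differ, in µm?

865 µm

aluminum alloy: α = 13.1×10⁻⁶/°F × 9/5 = 23.6×10⁻⁶/K.
Δα = |5.10 − 23.6|×10⁻⁶/K = 18.5×10⁻⁶/K.
ΔL_mismatch = Δα·L·ΔT = 18.5×10⁻⁶ × 300.0 mm × 156.0 K = 865 µm.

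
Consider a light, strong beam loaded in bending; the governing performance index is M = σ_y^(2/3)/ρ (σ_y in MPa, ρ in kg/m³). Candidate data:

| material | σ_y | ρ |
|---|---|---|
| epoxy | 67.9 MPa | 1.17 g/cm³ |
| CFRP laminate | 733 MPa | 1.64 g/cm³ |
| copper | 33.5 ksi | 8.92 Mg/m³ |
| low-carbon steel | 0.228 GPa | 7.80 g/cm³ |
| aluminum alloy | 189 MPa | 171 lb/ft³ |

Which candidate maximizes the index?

After converting to SI:
  epoxy: σ_y = 67.90 MPa, ρ = 1170 kg/m³
  CFRP laminate: σ_y = 733.0 MPa, ρ = 1640 kg/m³
  copper: σ_y = 231.0 MPa, ρ = 8920 kg/m³
  low-carbon steel: σ_y = 228.0 MPa, ρ = 7800 kg/m³
  aluminum alloy: σ_y = 189.0 MPa, ρ = 2739 kg/m³
  CFRP laminate: M = 49.6×10⁻³
  epoxy: M = 14.2×10⁻³
  aluminum alloy: M = 12.0×10⁻³
  low-carbon steel: M = 4.78×10⁻³
  copper: M = 4.22×10⁻³
CFRP laminate has the largest M.

CFRP laminate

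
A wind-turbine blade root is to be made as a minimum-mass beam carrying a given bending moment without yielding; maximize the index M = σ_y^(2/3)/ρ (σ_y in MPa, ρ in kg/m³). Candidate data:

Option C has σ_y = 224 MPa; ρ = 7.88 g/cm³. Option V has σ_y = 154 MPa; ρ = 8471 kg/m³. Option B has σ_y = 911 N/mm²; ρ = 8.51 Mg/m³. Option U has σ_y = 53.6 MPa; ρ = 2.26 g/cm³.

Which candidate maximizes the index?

Putting every candidate on a common basis:
  option C: σ_y = 224.0 MPa, ρ = 7880 kg/m³
  option V: σ_y = 154.0 MPa, ρ = 8471 kg/m³
  option B: σ_y = 911.0 MPa, ρ = 8510 kg/m³
  option U: σ_y = 53.60 MPa, ρ = 2260 kg/m³
  option B: M = 11.0×10⁻³
  option U: M = 6.29×10⁻³
  option C: M = 4.68×10⁻³
  option V: M = 3.39×10⁻³
Highest index: option B.

option B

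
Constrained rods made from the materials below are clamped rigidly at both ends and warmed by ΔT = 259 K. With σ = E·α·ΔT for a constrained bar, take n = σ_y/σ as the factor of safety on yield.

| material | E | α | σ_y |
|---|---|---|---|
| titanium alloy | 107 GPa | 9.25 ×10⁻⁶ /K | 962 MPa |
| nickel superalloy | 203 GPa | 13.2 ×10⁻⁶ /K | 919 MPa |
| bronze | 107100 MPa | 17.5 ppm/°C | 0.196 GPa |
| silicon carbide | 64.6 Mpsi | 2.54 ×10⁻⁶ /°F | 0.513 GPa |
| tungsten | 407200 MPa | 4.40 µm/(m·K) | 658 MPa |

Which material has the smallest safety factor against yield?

bronze

In consistent units (E in GPa, α in ×10⁻⁶/K, σ_y in MPa):
  titanium alloy: E = 107.0, α = 9.25, σ_y = 962.0 → σ = 256 MPa, n = 3.75
  nickel superalloy: E = 203.0, α = 13.2, σ_y = 919.0 → σ = 694 MPa, n = 1.32
  bronze: E = 107.1, α = 17.5, σ_y = 196.0 → σ = 485 MPa, n = 0.404
  silicon carbide: E = 445.4, α = 4.57, σ_y = 513.0 → σ = 527 MPa, n = 0.973
  tungsten: E = 407.2, α = 4.40, σ_y = 658.0 → σ = 464 MPa, n = 1.42
Bronze has the lowest safety factor, n = 0.404.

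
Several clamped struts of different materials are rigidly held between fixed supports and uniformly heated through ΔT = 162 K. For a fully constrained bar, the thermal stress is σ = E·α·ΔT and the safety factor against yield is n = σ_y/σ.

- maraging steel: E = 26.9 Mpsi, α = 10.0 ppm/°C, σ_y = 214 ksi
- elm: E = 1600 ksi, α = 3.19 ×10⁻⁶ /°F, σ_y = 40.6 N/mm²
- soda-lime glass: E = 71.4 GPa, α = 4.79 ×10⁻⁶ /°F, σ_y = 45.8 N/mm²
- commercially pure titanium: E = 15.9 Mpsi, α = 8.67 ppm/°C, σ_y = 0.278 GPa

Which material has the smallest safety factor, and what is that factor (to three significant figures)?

In consistent units (E in GPa, α in ×10⁻⁶/K, σ_y in MPa):
  maraging steel: E = 185.5, α = 10.0, σ_y = 1475 → σ = 300 MPa, n = 4.91
  elm: E = 11.03, α = 5.74, σ_y = 40.60 → σ = 10.3 MPa, n = 3.96
  soda-lime glass: E = 71.40, α = 8.62, σ_y = 45.80 → σ = 99.7 MPa, n = 0.459
  commercially pure titanium: E = 109.6, α = 8.67, σ_y = 278.0 → σ = 154 MPa, n = 1.81
Smallest n: soda-lime glass with n = 0.459.

soda-lime glass, n = 0.459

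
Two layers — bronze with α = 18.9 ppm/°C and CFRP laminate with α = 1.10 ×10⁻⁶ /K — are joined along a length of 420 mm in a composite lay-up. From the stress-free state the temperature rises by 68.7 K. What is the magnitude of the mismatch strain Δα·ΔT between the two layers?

1.22×10⁻³

Δα = |18.9 − 1.10|×10⁻⁶/K = 17.8×10⁻⁶/K.
Mismatch strain = Δα·ΔT = 17.8×10⁻⁶ × 68.7 = 1.22×10⁻³.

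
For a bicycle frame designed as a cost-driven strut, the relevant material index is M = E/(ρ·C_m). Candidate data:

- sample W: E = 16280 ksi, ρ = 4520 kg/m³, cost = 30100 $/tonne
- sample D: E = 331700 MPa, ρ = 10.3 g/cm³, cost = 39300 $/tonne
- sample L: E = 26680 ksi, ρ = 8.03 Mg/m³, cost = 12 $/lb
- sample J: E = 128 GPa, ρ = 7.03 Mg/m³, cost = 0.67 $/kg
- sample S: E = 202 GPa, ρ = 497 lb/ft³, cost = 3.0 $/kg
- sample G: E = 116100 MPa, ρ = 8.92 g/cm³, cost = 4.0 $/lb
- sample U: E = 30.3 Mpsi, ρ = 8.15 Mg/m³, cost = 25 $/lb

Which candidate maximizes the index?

sample J

Putting every candidate on a common basis:
  sample W: E = 112.2 GPa, ρ = 4520 kg/m³, cost = 30.10 $/kg
  sample D: E = 331.7 GPa, ρ = 10300 kg/m³, cost = 39.30 $/kg
  sample L: E = 184.0 GPa, ρ = 8030 kg/m³, cost = 26.46 $/kg
  sample J: E = 128.0 GPa, ρ = 7030 kg/m³, cost = 0.6700 $/kg
  sample S: E = 202.0 GPa, ρ = 7961 kg/m³, cost = 3.000 $/kg
  sample G: E = 116.1 GPa, ρ = 8920 kg/m³, cost = 8.818 $/kg
  sample U: E = 208.9 GPa, ρ = 8150 kg/m³, cost = 55.11 $/kg
  sample J: M = 27.2 MN·m per $
  sample S: M = 8.46 MN·m per $
  sample G: M = 1.48 MN·m per $
  sample L: M = 0.866 MN·m per $
  sample W: M = 0.825 MN·m per $
  sample D: M = 0.819 MN·m per $
  sample U: M = 0.465 MN·m per $
The maximum is for sample J.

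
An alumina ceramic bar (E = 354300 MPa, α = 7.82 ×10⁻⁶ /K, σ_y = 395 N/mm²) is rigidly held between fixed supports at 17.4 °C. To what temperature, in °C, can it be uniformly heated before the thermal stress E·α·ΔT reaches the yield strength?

160 °C

E = 354300 MPa = 354.3 GPa.
σ_y = 395 N/mm² = 395.0 MPa.
E·α·ΔT = 395.0 MPa ⇒ ΔT = 395.0 / (354.3×10³ × 7.82×10⁻⁶) = 142.6 K.
T = 17.4 + 142.6 = 160.0 °C.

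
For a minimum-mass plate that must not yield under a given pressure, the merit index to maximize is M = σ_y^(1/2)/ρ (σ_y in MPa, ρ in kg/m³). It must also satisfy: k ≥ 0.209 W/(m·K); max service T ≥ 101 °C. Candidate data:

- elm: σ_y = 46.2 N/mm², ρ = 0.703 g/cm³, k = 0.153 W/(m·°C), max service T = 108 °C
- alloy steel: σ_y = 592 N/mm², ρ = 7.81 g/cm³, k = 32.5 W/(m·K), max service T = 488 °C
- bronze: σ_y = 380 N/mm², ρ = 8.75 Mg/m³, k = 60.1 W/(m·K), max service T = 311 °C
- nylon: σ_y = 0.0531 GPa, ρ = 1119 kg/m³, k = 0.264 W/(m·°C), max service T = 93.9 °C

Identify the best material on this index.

alloy steel

Screen on constraints: k ≥ 0.209 W/(m·K); max service T ≥ 101 °C. Survivors: alloy steel, bronze.
In SI units:
  alloy steel: σ_y = 592.0 MPa, ρ = 7810 kg/m³
  bronze: σ_y = 380.0 MPa, ρ = 8750 kg/m³
  alloy steel: M = 3.12×10⁻³
  bronze: M = 2.23×10⁻³
Highest index: alloy steel.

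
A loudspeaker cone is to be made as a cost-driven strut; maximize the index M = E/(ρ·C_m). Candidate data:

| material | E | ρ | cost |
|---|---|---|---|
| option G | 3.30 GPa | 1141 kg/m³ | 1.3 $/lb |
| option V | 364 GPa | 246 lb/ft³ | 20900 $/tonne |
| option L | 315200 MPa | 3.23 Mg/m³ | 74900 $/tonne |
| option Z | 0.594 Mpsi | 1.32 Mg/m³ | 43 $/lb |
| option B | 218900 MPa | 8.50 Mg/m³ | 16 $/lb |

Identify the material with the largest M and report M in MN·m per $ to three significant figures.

In SI units:
  option G: E = 3.300 GPa, ρ = 1141 kg/m³, cost = 2.866 $/kg
  option V: E = 364.0 GPa, ρ = 3941 kg/m³, cost = 20.90 $/kg
  option L: E = 315.2 GPa, ρ = 3230 kg/m³, cost = 74.90 $/kg
  option Z: E = 4.095 GPa, ρ = 1320 kg/m³, cost = 94.80 $/kg
  option B: E = 218.9 GPa, ρ = 8500 kg/m³, cost = 35.27 $/kg
  option V: M = 4.42 MN·m per $
  option L: M = 1.30 MN·m per $
  option G: M = 1.01 MN·m per $
  option B: M = 0.730 MN·m per $
  option Z: M = 0.0327 MN·m per $
Highest index: option V.

option V, M = 4.42 MN·m per $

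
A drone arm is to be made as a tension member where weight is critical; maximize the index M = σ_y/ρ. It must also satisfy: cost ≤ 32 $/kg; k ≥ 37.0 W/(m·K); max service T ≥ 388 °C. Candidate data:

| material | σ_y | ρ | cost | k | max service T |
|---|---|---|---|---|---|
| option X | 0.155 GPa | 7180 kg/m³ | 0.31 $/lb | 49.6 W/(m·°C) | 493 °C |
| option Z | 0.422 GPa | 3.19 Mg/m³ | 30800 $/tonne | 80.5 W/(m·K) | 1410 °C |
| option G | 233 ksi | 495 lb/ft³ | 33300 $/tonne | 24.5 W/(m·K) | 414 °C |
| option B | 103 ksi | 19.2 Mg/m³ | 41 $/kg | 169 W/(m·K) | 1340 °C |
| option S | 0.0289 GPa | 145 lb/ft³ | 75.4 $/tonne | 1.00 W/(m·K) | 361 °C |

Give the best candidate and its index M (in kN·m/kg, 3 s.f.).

option Z, M = 132 kN·m/kg

Screen on constraints: cost ≤ 32 $/kg; k ≥ 37.0 W/(m·K); max service T ≥ 388 °C. Survivors: option X, option Z.
Normalizing units and computing the index:
  option X: σ_y = 155.0 MPa, ρ = 7180 kg/m³
  option Z: σ_y = 422.0 MPa, ρ = 3190 kg/m³
  option Z: M = 132 kN·m/kg
  option X: M = 21.6 kN·m/kg
Option Z has the largest M.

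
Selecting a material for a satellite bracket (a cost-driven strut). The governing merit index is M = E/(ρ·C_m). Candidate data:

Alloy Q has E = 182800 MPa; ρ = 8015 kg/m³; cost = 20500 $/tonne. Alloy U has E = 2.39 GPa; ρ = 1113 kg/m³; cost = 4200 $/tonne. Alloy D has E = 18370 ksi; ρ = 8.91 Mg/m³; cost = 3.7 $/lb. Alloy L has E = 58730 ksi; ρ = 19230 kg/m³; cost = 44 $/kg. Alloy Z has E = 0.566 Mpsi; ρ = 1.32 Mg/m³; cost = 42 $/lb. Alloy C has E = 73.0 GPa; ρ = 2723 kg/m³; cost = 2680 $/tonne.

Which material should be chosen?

alloy C

Putting every candidate on a common basis:
  alloy Q: E = 182.8 GPa, ρ = 8015 kg/m³, cost = 20.50 $/kg
  alloy U: E = 2.390 GPa, ρ = 1113 kg/m³, cost = 4.200 $/kg
  alloy D: E = 126.7 GPa, ρ = 8910 kg/m³, cost = 8.157 $/kg
  alloy L: E = 404.9 GPa, ρ = 19230 kg/m³, cost = 44.00 $/kg
  alloy Z: E = 3.902 GPa, ρ = 1320 kg/m³, cost = 92.59 $/kg
  alloy C: E = 73.00 GPa, ρ = 2723 kg/m³, cost = 2.680 $/kg
  alloy C: M = 10.0 MN·m per $
  alloy D: M = 1.74 MN·m per $
  alloy Q: M = 1.11 MN·m per $
  alloy U: M = 0.511 MN·m per $
  alloy L: M = 0.479 MN·m per $
  alloy Z: M = 0.0319 MN·m per $
Alloy C has the largest M.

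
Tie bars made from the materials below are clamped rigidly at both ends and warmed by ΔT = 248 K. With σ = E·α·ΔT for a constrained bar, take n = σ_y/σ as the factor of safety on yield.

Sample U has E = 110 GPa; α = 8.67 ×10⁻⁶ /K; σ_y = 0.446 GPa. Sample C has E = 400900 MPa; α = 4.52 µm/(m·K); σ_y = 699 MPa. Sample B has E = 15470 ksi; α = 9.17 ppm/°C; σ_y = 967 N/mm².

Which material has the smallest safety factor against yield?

In consistent units (E in GPa, α in ×10⁻⁶/K, σ_y in MPa):
  sample U: E = 110.0, α = 8.67, σ_y = 446.0 → σ = 237 MPa, n = 1.89
  sample C: E = 400.9, α = 4.52, σ_y = 699.0 → σ = 449 MPa, n = 1.56
  sample B: E = 106.7, α = 9.17, σ_y = 967.0 → σ = 243 MPa, n = 3.99
Smallest n: sample C with n = 1.56.

sample C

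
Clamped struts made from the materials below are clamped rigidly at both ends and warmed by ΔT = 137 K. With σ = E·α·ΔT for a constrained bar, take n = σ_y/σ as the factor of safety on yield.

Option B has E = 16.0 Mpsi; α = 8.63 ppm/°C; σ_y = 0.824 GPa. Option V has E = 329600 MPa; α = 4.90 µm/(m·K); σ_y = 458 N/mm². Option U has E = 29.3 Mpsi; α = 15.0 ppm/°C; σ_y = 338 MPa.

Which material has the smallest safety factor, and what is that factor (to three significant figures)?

option U, n = 0.814

Converting E to GPa, α to ×10⁻⁶/K, σ_y to MPa, then σ and n for each:
  option B: E = 110.3, α = 8.63, σ_y = 824.0 → σ = 130 MPa, n = 6.32
  option V: E = 329.6, α = 4.90, σ_y = 458.0 → σ = 221 MPa, n = 2.07
  option U: E = 202.0, α = 15.0, σ_y = 338.0 → σ = 415 MPa, n = 0.814
Smallest n: option U with n = 0.814.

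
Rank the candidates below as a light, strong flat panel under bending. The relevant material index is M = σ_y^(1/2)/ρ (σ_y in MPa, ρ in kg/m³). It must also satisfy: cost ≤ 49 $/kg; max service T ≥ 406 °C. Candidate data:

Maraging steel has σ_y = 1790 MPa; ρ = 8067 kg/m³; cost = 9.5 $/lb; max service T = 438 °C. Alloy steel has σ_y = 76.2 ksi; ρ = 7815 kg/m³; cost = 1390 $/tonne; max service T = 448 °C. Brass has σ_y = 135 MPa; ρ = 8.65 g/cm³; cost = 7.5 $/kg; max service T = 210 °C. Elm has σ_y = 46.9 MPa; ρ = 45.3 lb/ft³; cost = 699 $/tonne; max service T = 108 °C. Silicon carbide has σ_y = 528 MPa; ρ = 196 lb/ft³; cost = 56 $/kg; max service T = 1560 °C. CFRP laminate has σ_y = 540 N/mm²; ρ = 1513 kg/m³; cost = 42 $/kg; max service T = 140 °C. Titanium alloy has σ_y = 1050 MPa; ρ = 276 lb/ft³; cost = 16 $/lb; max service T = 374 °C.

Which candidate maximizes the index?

Screen on constraints: cost ≤ 49 $/kg; max service T ≥ 406 °C. Survivors: maraging steel, alloy steel.
Putting every candidate on a common basis:
  maraging steel: σ_y = 1790 MPa, ρ = 8067 kg/m³
  alloy steel: σ_y = 525.4 MPa, ρ = 7815 kg/m³
  maraging steel: M = 5.24×10⁻³
  alloy steel: M = 2.93×10⁻³
The maximum is for maraging steel.

maraging steel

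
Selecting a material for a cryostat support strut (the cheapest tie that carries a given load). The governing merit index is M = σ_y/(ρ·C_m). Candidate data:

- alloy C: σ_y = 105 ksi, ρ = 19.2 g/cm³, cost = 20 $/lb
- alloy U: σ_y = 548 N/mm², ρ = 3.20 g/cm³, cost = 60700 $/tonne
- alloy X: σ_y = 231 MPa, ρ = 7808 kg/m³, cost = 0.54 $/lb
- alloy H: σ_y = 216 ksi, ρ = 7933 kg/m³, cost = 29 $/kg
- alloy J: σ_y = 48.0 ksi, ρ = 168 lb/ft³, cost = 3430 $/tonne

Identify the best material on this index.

After converting to SI:
  alloy C: σ_y = 723.9 MPa, ρ = 19200 kg/m³, cost = 44.09 $/kg
  alloy U: σ_y = 548.0 MPa, ρ = 3200 kg/m³, cost = 60.70 $/kg
  alloy X: σ_y = 231.0 MPa, ρ = 7808 kg/m³, cost = 1.190 $/kg
  alloy H: σ_y = 1489 MPa, ρ = 7933 kg/m³, cost = 29.00 $/kg
  alloy J: σ_y = 330.9 MPa, ρ = 2691 kg/m³, cost = 3.430 $/kg
  alloy J: M = 35.9 kN·m per $
  alloy X: M = 24.9 kN·m per $
  alloy H: M = 6.47 kN·m per $
  alloy U: M = 2.82 kN·m per $
  alloy C: M = 0.855 kN·m per $
Alloy J has the largest M.

alloy J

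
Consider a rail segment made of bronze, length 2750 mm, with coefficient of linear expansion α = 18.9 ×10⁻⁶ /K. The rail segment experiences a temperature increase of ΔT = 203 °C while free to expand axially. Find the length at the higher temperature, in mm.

2760.6 mm

ΔL = α·L₀·ΔT = 18.9×10⁻⁶ × 2750 mm × 203.0 K = 10.6 mm.
L = L₀ + ΔL = 2750 + 10.6 = 2760.6 mm.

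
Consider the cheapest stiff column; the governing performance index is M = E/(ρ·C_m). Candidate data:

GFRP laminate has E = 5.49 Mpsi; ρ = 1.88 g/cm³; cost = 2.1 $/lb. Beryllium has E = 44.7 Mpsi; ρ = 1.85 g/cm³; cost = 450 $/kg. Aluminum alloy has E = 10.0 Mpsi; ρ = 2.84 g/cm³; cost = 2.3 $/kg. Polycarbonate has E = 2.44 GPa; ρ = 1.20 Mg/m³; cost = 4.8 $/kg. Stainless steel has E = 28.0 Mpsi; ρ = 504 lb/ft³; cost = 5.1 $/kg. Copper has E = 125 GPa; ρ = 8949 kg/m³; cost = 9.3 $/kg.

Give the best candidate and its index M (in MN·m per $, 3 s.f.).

Normalizing units and computing the index:
  GFRP laminate: E = 37.85 GPa, ρ = 1880 kg/m³, cost = 4.630 $/kg
  beryllium: E = 308.2 GPa, ρ = 1850 kg/m³, cost = 450.0 $/kg
  aluminum alloy: E = 68.95 GPa, ρ = 2840 kg/m³, cost = 2.300 $/kg
  polycarbonate: E = 2.440 GPa, ρ = 1200 kg/m³, cost = 4.800 $/kg
  stainless steel: E = 193.1 GPa, ρ = 8073 kg/m³, cost = 5.100 $/kg
  copper: E = 125.0 GPa, ρ = 8949 kg/m³, cost = 9.300 $/kg
  aluminum alloy: M = 10.6 MN·m per $
  stainless steel: M = 4.69 MN·m per $
  GFRP laminate: M = 4.35 MN·m per $
  copper: M = 1.50 MN·m per $
  polycarbonate: M = 0.424 MN·m per $
  beryllium: M = 0.370 MN·m per $
The maximum is for aluminum alloy.

aluminum alloy, M = 10.6 MN·m per $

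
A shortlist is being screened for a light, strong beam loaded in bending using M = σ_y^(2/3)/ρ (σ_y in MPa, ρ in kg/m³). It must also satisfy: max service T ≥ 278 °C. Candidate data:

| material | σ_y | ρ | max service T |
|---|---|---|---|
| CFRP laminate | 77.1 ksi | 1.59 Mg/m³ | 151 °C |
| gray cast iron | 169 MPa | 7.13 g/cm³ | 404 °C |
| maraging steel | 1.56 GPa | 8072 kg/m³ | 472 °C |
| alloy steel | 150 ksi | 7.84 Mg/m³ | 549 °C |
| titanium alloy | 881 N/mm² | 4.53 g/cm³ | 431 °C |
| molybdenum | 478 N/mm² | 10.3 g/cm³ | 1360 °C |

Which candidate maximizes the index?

titanium alloy

Screen on constraints: max service T ≥ 278 °C. Survivors: gray cast iron, maraging steel, alloy steel, titanium alloy, molybdenum.
Putting every candidate on a common basis:
  gray cast iron: σ_y = 169.0 MPa, ρ = 7130 kg/m³
  maraging steel: σ_y = 1560 MPa, ρ = 8072 kg/m³
  alloy steel: σ_y = 1034 MPa, ρ = 7840 kg/m³
  titanium alloy: σ_y = 881.0 MPa, ρ = 4530 kg/m³
  molybdenum: σ_y = 478.0 MPa, ρ = 10300 kg/m³
  titanium alloy: M = 20.3×10⁻³
  maraging steel: M = 16.7×10⁻³
  alloy steel: M = 13.0×10⁻³
  molybdenum: M = 5.94×10⁻³
  gray cast iron: M = 4.29×10⁻³
Titanium alloy ranks first.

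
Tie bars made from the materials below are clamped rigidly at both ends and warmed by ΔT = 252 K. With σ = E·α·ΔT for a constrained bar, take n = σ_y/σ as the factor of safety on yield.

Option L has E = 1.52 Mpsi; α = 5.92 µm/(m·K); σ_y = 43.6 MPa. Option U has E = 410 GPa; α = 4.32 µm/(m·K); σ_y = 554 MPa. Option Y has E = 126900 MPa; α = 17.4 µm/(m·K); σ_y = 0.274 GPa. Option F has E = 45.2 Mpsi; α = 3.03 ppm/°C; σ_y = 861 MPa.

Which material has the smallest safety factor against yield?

option Y

With everything in SI (GPa, ×10⁻⁶/K, MPa):
  option L: E = 10.48, α = 5.92, σ_y = 43.60 → σ = 15.6 MPa, n = 2.79
  option U: E = 410.0, α = 4.32, σ_y = 554.0 → σ = 446 MPa, n = 1.24
  option Y: E = 126.9, α = 17.4, σ_y = 274.0 → σ = 556 MPa, n = 0.492
  option F: E = 311.6, α = 3.03, σ_y = 861.0 → σ = 238 MPa, n = 3.62
Option Y has the lowest safety factor, n = 0.492.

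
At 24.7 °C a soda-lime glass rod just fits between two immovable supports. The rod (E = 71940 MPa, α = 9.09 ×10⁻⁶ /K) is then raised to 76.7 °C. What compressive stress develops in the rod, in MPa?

E = 71940 MPa = 71.94 GPa.
ΔT = 52.00 K. Constrained thermal stress σ = E·α·ΔT = 71.94×10³ MPa × 9.09×10⁻⁶ × 52.00 = 34.0 MPa (compressive).

34.0 MPa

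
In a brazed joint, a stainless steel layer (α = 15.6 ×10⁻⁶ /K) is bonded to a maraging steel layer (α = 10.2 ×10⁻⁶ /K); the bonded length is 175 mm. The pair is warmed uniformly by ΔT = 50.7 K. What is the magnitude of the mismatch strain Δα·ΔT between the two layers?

Δα = |15.6 − 10.2|×10⁻⁶/K = 5.40×10⁻⁶/K.
Mismatch strain = Δα·ΔT = 5.40×10⁻⁶ × 50.7 = 2.74×10⁻⁴.

2.74×10⁻⁴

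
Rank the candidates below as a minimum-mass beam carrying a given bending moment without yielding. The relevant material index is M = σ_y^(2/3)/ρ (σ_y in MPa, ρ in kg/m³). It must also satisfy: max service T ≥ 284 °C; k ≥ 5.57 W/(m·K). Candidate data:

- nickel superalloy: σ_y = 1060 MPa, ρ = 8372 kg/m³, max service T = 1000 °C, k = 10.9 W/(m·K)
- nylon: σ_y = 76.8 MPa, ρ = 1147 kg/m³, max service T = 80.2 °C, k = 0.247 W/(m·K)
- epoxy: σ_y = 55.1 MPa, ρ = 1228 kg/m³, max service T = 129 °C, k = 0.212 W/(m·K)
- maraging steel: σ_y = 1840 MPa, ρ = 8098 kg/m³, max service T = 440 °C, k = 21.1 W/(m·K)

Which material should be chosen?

maraging steel

Screen on constraints: max service T ≥ 284 °C; k ≥ 5.57 W/(m·K). Survivors: nickel superalloy, maraging steel.
Evaluate M for each candidate:
  maraging steel: M = 18.5×10⁻³
  nickel superalloy: M = 12.4×10⁻³
Highest index: maraging steel.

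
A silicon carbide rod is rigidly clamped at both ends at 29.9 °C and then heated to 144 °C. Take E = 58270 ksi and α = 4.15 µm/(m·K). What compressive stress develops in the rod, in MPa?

E = 58270 ksi = 401.8 GPa.
ΔT = 114.1 K. Constrained thermal stress σ = E·α·ΔT = 401.8×10³ MPa × 4.15×10⁻⁶ × 114.1 = 190 MPa (compressive).

190 MPa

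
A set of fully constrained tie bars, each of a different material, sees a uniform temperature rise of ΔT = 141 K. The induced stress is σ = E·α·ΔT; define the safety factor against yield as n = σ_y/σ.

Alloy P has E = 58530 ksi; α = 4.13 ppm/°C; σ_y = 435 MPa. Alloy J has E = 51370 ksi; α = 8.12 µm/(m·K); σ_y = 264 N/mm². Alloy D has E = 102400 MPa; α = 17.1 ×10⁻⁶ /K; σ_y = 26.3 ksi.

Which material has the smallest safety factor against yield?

alloy J

With everything in SI (GPa, ×10⁻⁶/K, MPa):
  alloy P: E = 403.6, α = 4.13, σ_y = 435.0 → σ = 235 MPa, n = 1.85
  alloy J: E = 354.2, α = 8.12, σ_y = 264.0 → σ = 406 MPa, n = 0.651
  alloy D: E = 102.4, α = 17.1, σ_y = 181.3 → σ = 247 MPa, n = 0.734
The minimum is alloy J at n = 0.651.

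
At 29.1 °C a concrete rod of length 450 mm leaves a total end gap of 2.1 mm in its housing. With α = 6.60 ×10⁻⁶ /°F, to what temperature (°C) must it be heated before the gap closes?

α = 6.60×10⁻⁶/°F × 9/5 = 11.9×10⁻⁶/K.
α·L₀·ΔT = 2.1 mm ⇒ ΔT = 2.1 / (11.9×10⁻⁶ × 450.0) = 392.8 K.
T = 29.1 + 392.8 = 421.9 °C.

422 °C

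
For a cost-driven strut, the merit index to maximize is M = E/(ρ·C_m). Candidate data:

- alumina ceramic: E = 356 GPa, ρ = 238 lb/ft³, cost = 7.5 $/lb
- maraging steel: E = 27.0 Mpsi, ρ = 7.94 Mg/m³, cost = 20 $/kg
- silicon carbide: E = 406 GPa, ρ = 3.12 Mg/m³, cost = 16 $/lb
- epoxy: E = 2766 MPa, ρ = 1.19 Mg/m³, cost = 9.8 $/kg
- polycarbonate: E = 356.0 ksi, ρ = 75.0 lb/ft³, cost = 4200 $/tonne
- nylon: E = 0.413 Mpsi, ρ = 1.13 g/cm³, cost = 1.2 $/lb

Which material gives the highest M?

Normalizing units and computing the index:
  alumina ceramic: E = 356.0 GPa, ρ = 3812 kg/m³, cost = 16.53 $/kg
  maraging steel: E = 186.2 GPa, ρ = 7940 kg/m³, cost = 20.00 $/kg
  silicon carbide: E = 406.0 GPa, ρ = 3120 kg/m³, cost = 35.27 $/kg
  epoxy: E = 2.766 GPa, ρ = 1190 kg/m³, cost = 9.800 $/kg
  polycarbonate: E = 2.455 GPa, ρ = 1201 kg/m³, cost = 4.200 $/kg
  nylon: E = 2.848 GPa, ρ = 1130 kg/m³, cost = 2.646 $/kg
  alumina ceramic: M = 5.65 MN·m per $
  silicon carbide: M = 3.69 MN·m per $
  maraging steel: M = 1.17 MN·m per $
  nylon: M = 0.953 MN·m per $
  polycarbonate: M = 0.486 MN·m per $
  epoxy: M = 0.237 MN·m per $
Alumina ceramic ranks first.

alumina ceramic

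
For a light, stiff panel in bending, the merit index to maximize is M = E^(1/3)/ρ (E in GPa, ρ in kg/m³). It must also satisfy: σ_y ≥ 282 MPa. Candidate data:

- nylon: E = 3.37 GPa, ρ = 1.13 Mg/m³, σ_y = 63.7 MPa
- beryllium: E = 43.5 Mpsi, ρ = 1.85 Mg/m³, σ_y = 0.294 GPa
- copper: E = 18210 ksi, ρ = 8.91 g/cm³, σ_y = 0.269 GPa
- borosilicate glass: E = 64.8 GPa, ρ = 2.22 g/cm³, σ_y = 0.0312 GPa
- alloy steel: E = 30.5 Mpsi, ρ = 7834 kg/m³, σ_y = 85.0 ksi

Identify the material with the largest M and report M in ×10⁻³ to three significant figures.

beryllium, M = 3.62×10⁻³

Screen on constraints: σ_y ≥ 282 MPa. Survivors: beryllium, alloy steel.
After converting to SI:
  beryllium: E = 299.9 GPa, ρ = 1850 kg/m³
  alloy steel: E = 210.3 GPa, ρ = 7834 kg/m³
  beryllium: M = 3.62×10⁻³
  alloy steel: M = 0.759×10⁻³
Highest index: beryllium.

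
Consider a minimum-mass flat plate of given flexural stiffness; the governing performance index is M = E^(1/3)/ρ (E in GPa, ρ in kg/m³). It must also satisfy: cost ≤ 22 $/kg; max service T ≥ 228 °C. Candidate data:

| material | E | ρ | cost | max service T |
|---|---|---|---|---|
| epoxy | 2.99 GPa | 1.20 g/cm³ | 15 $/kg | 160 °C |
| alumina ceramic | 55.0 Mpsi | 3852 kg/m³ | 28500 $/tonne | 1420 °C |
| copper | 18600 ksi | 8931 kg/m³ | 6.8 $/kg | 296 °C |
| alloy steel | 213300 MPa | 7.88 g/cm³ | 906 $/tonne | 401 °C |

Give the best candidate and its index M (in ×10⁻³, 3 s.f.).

alloy steel, M = 0.758×10⁻³

Screen on constraints: cost ≤ 22 $/kg; max service T ≥ 228 °C. Survivors: copper, alloy steel.
Convert each candidate to consistent units, then evaluate M:
  copper: E = 128.2 GPa, ρ = 8931 kg/m³
  alloy steel: E = 213.3 GPa, ρ = 7880 kg/m³
  alloy steel: M = 0.758×10⁻³
  copper: M = 0.565×10⁻³
Alloy steel ranks first.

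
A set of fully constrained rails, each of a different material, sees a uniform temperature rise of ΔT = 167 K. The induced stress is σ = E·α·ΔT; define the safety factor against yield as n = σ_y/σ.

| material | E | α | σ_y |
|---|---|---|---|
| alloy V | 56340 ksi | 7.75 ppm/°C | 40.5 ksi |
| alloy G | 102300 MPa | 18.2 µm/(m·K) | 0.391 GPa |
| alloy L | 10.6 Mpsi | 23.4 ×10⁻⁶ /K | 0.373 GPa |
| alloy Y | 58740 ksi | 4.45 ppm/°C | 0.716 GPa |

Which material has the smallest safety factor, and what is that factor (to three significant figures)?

Converting E to GPa, α to ×10⁻⁶/K, σ_y to MPa, then σ and n for each:
  alloy V: E = 388.5, α = 7.75, σ_y = 279.2 → σ = 503 MPa, n = 0.555
  alloy G: E = 102.3, α = 18.2, σ_y = 391.0 → σ = 311 MPa, n = 1.26
  alloy L: E = 73.08, α = 23.4, σ_y = 373.0 → σ = 286 MPa, n = 1.31
  alloy Y: E = 405.0, α = 4.45, σ_y = 716.0 → σ = 301 MPa, n = 2.38
The minimum is alloy V at n = 0.555.

alloy V, n = 0.555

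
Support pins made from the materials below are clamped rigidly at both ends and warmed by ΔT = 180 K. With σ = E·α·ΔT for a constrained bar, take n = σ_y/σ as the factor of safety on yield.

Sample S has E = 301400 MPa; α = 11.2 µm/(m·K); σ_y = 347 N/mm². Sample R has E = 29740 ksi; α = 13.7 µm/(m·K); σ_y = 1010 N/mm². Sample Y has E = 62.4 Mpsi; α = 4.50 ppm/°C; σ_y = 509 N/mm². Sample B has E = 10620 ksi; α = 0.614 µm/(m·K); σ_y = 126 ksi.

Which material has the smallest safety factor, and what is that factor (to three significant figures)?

Converting E to GPa, α to ×10⁻⁶/K, σ_y to MPa, then σ and n for each:
  sample S: E = 301.4, α = 11.2, σ_y = 347.0 → σ = 608 MPa, n = 0.571
  sample R: E = 205.1, α = 13.7, σ_y = 1010 → σ = 506 MPa, n = 2.00
  sample Y: E = 430.2, α = 4.50, σ_y = 509.0 → σ = 348 MPa, n = 1.46
  sample B: E = 73.22, α = 0.614, σ_y = 868.7 → σ = 8.09 MPa, n = 107
Sample S has the lowest safety factor, n = 0.571.

sample S, n = 0.571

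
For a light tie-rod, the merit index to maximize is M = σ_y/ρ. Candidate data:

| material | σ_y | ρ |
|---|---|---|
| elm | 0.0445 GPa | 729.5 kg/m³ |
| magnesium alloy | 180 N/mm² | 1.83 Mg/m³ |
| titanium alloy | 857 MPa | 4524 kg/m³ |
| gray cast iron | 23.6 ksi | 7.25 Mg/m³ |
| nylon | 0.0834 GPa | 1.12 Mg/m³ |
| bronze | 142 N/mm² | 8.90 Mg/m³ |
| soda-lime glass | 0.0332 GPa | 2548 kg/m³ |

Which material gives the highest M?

titanium alloy

In SI units:
  elm: σ_y = 44.50 MPa, ρ = 729.5 kg/m³
  magnesium alloy: σ_y = 180.0 MPa, ρ = 1830 kg/m³
  titanium alloy: σ_y = 857.0 MPa, ρ = 4524 kg/m³
  gray cast iron: σ_y = 162.7 MPa, ρ = 7250 kg/m³
  nylon: σ_y = 83.40 MPa, ρ = 1120 kg/m³
  bronze: σ_y = 142.0 MPa, ρ = 8900 kg/m³
  soda-lime glass: σ_y = 33.20 MPa, ρ = 2548 kg/m³
  titanium alloy: M = 189 kN·m/kg
  magnesium alloy: M = 98.4 kN·m/kg
  nylon: M = 74.5 kN·m/kg
  elm: M = 61.0 kN·m/kg
  gray cast iron: M = 22.4 kN·m/kg
  bronze: M = 16.0 kN·m/kg
  soda-lime glass: M = 13.0 kN·m/kg
Titanium alloy has the largest M.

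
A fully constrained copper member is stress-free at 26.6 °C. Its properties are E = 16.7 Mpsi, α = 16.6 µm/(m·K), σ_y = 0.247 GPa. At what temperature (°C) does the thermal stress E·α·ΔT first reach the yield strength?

156 °C

E = 16.7 Mpsi = 115.1 GPa.
σ_y = 0.247 GPa = 247.0 MPa.
E·α·ΔT = 247.0 MPa ⇒ ΔT = 247.0 / (115.1×10³ × 16.6×10⁻⁶) = 129.2 K.
T = 26.6 + 129.2 = 155.8 °C.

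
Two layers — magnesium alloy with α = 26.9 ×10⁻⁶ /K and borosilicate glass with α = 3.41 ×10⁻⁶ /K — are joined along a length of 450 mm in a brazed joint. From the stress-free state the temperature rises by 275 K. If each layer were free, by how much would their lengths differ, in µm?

2910 µm

Δα = |26.9 − 3.41|×10⁻⁶/K = 23.5×10⁻⁶/K.
ΔL_mismatch = Δα·L·ΔT = 23.5×10⁻⁶ × 450.0 mm × 275.0 K = 2910 µm.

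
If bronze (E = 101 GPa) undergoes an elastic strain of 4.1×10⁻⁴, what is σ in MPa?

σ = E·ε = 101000 MPa × 4.1×10⁻⁴ = 41.4 MPa.

41.4 MPa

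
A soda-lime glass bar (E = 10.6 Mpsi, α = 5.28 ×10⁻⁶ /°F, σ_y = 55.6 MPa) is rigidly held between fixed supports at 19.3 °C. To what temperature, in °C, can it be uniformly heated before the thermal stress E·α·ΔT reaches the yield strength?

99.3 °C

E = 10.6 Mpsi = 73.08 GPa.
α = 5.28×10⁻⁶/°F × 9/5 = 9.50×10⁻⁶/K.
E·α·ΔT = 55.60 MPa ⇒ ΔT = 55.60 / (73.08×10³ × 9.50×10⁻⁶) = 80.05 K.
T = 19.3 + 80.05 = 99.35 °C.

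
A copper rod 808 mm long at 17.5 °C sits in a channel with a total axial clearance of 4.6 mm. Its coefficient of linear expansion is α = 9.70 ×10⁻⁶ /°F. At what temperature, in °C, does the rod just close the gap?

α = 9.70×10⁻⁶/°F × 9/5 = 17.5×10⁻⁶/K.
α·L₀·ΔT = 4.6 mm ⇒ ΔT = 4.6 / (17.5×10⁻⁶ × 808.0) = 326.1 K.
T = 17.5 + 326.1 = 343.6 °C.

344 °C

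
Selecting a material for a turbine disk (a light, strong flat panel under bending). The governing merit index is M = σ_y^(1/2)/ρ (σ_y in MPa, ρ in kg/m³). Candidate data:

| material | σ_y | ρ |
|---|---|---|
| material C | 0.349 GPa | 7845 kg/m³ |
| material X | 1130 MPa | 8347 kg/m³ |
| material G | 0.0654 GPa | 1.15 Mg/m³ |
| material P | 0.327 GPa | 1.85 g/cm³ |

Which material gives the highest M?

material P

After converting to SI:
  material C: σ_y = 349.0 MPa, ρ = 7845 kg/m³
  material X: σ_y = 1130 MPa, ρ = 8347 kg/m³
  material G: σ_y = 65.40 MPa, ρ = 1150 kg/m³
  material P: σ_y = 327.0 MPa, ρ = 1850 kg/m³
  material P: M = 9.77×10⁻³
  material G: M = 7.03×10⁻³
  material X: M = 4.03×10⁻³
  material C: M = 2.38×10⁻³
Material P ranks first.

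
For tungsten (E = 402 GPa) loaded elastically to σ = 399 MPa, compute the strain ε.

ε = σ/E = 399 / 402000 = 9.93×10⁻⁴.

9.93×10⁻⁴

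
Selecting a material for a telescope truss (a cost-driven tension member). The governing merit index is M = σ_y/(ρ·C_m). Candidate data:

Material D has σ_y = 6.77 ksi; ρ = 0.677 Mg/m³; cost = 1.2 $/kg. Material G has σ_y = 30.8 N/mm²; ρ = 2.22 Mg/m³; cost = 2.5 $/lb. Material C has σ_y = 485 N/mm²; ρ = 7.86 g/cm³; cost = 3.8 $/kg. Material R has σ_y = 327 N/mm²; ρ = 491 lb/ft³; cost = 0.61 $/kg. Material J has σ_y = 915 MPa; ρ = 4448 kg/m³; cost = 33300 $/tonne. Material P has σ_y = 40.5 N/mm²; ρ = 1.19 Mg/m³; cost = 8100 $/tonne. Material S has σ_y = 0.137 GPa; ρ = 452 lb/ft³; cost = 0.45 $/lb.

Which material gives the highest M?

Convert each candidate to consistent units, then evaluate M:
  material D: σ_y = 46.68 MPa, ρ = 677.0 kg/m³, cost = 1.200 $/kg
  material G: σ_y = 30.80 MPa, ρ = 2220 kg/m³, cost = 5.511 $/kg
  material C: σ_y = 485.0 MPa, ρ = 7860 kg/m³, cost = 3.800 $/kg
  material R: σ_y = 327.0 MPa, ρ = 7865 kg/m³, cost = 0.6100 $/kg
  material J: σ_y = 915.0 MPa, ρ = 4448 kg/m³, cost = 33.30 $/kg
  material P: σ_y = 40.50 MPa, ρ = 1190 kg/m³, cost = 8.100 $/kg
  material S: σ_y = 137.0 MPa, ρ = 7240 kg/m³, cost = 0.9921 $/kg
  material R: M = 68.2 kN·m per $
  material D: M = 57.5 kN·m per $
  material S: M = 19.1 kN·m per $
  material C: M = 16.2 kN·m per $
  material J: M = 6.18 kN·m per $
  material P: M = 4.20 kN·m per $
  material G: M = 2.52 kN·m per $
Material R has the largest M.

material R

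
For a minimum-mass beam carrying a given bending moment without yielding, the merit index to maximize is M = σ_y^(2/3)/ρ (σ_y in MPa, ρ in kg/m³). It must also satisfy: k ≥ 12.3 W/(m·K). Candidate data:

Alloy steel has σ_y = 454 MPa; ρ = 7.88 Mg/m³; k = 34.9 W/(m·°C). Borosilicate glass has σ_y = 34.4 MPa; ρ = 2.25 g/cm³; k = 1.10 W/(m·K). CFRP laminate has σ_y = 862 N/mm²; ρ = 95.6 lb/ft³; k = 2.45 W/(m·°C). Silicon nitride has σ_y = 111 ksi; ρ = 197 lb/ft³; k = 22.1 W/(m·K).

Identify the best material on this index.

silicon nitride

Screen on constraints: k ≥ 12.3 W/(m·K). Survivors: alloy steel, silicon nitride.
In SI units:
  alloy steel: σ_y = 454.0 MPa, ρ = 7880 kg/m³
  silicon nitride: σ_y = 765.3 MPa, ρ = 3156 kg/m³
  silicon nitride: M = 26.5×10⁻³
  alloy steel: M = 7.50×10⁻³
The maximum is for silicon nitride.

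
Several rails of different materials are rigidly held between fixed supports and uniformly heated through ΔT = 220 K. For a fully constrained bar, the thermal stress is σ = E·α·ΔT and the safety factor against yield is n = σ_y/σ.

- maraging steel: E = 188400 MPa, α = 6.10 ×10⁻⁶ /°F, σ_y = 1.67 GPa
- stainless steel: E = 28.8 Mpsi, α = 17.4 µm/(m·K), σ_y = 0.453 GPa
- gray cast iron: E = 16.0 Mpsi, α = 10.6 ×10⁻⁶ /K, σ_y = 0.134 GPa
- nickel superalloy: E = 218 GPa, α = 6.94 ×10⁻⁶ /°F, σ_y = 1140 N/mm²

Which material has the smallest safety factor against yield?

gray cast iron

Converting E to GPa, α to ×10⁻⁶/K, σ_y to MPa, then σ and n for each:
  maraging steel: E = 188.4, α = 11.0, σ_y = 1670 → σ = 455 MPa, n = 3.67
  stainless steel: E = 198.6, α = 17.4, σ_y = 453.0 → σ = 760 MPa, n = 0.596
  gray cast iron: E = 110.3, α = 10.6, σ_y = 134.0 → σ = 257 MPa, n = 0.521
  nickel superalloy: E = 218.0, α = 12.5, σ_y = 1140 → σ = 599 MPa, n = 1.90
The minimum is gray cast iron at n = 0.521.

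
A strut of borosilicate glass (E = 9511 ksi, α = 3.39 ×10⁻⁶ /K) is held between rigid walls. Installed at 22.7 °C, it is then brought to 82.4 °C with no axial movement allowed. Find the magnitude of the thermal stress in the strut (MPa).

E = 9511 ksi = 65.58 GPa.
ΔT = 59.70 K. Constrained thermal stress σ = E·α·ΔT = 65.58×10³ MPa × 3.39×10⁻⁶ × 59.70 = 13.3 MPa (compressive).

13.3 MPa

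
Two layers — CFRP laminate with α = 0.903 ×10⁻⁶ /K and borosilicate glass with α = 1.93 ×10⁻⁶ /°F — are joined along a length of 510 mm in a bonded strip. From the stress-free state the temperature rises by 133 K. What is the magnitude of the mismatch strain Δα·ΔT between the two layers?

3.42×10⁻⁴

borosilicate glass: α = 1.93×10⁻⁶/°F × 9/5 = 3.47×10⁻⁶/K.
Δα = |0.903 − 3.47|×10⁻⁶/K = 2.57×10⁻⁶/K.
Mismatch strain = Δα·ΔT = 2.57×10⁻⁶ × 133.0 = 3.42×10⁻⁴.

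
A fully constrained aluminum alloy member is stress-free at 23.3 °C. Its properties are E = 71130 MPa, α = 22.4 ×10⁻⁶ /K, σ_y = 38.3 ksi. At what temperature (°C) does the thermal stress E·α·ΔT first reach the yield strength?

E = 71130 MPa = 71.13 GPa.
σ_y = 38.3 ksi = 264.1 MPa.
E·α·ΔT = 264.1 MPa ⇒ ΔT = 264.1 / (71.13×10³ × 22.4×10⁻⁶) = 165.7 K.
T = 23.3 + 165.7 = 189.0 °C.

189 °C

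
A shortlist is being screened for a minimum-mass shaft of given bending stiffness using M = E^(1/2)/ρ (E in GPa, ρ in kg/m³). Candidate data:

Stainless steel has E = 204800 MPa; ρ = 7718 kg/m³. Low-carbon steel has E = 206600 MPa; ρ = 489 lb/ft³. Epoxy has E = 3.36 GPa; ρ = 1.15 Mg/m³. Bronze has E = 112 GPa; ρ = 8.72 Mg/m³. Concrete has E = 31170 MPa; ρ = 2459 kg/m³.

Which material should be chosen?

Normalizing units and computing the index:
  stainless steel: E = 204.8 GPa, ρ = 7718 kg/m³
  low-carbon steel: E = 206.6 GPa, ρ = 7833 kg/m³
  epoxy: E = 3.360 GPa, ρ = 1150 kg/m³
  bronze: E = 112.0 GPa, ρ = 8720 kg/m³
  concrete: E = 31.17 GPa, ρ = 2459 kg/m³
  concrete: M = 2.27×10⁻³
  stainless steel: M = 1.85×10⁻³
  low-carbon steel: M = 1.83×10⁻³
  epoxy: M = 1.59×10⁻³
  bronze: M = 1.21×10⁻³
The maximum is for concrete.

concrete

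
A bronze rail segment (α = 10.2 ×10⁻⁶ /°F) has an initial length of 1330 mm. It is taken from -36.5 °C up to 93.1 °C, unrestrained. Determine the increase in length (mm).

3.16 mm

Convert α: 10.2×10⁻⁶/°F × (9/5) = 18.4×10⁻⁶/K.
ΔT = 93.1 − (-36.5) = 129.6 K.
ΔL = α·L₀·ΔT = 18.4×10⁻⁶ × 1330 mm × 129.6 K = 3.16 mm.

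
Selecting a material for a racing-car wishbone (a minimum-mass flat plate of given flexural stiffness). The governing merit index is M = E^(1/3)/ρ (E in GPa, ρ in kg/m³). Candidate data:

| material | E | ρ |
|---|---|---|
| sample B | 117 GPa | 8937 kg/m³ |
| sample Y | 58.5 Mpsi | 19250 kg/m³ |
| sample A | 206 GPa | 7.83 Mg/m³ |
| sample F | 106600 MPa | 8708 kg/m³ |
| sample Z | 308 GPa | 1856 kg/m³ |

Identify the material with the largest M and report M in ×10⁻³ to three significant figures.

sample Z, M = 3.64×10⁻³

After converting to SI:
  sample B: E = 117.0 GPa, ρ = 8937 kg/m³
  sample Y: E = 403.3 GPa, ρ = 19250 kg/m³
  sample A: E = 206.0 GPa, ρ = 7830 kg/m³
  sample F: E = 106.6 GPa, ρ = 8708 kg/m³
  sample Z: E = 308.0 GPa, ρ = 1856 kg/m³
  sample Z: M = 3.64×10⁻³
  sample A: M = 0.754×10⁻³
  sample B: M = 0.547×10⁻³
  sample F: M = 0.545×10⁻³
  sample Y: M = 0.384×10⁻³
Sample Z has the largest M.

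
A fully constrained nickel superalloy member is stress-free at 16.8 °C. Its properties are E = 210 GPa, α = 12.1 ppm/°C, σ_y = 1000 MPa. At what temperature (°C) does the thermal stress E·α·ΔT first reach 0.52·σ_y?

221 °C

E·α·ΔT = 520.0 MPa ⇒ ΔT = 520.0 / (210.0×10³ × 12.1×10⁻⁶) = 204.6 K.
T = 16.8 + 204.6 = 221.4 °C.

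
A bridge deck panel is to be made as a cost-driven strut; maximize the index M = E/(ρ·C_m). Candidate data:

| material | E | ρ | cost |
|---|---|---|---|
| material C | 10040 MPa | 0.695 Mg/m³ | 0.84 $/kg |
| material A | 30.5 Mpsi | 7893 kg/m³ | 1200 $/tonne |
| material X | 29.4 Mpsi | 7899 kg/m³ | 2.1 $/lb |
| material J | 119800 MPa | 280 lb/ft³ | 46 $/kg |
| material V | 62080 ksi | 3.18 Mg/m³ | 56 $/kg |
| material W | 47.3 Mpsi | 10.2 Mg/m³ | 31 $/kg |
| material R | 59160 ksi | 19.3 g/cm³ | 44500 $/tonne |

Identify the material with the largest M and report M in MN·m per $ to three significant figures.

After converting to SI:
  material C: E = 10.04 GPa, ρ = 695.0 kg/m³, cost = 0.8400 $/kg
  material A: E = 210.3 GPa, ρ = 7893 kg/m³, cost = 1.200 $/kg
  material X: E = 202.7 GPa, ρ = 7899 kg/m³, cost = 4.630 $/kg
  material J: E = 119.8 GPa, ρ = 4485 kg/m³, cost = 46.00 $/kg
  material V: E = 428.0 GPa, ρ = 3180 kg/m³, cost = 56.00 $/kg
  material W: E = 326.1 GPa, ρ = 10200 kg/m³, cost = 31.00 $/kg
  material R: E = 407.9 GPa, ρ = 19300 kg/m³, cost = 44.50 $/kg
  material A: M = 22.2 MN·m per $
  material C: M = 17.2 MN·m per $
  material X: M = 5.54 MN·m per $
  material V: M = 2.40 MN·m per $
  material W: M = 1.03 MN·m per $
  material J: M = 0.581 MN·m per $
  material R: M = 0.475 MN·m per $
Material A has the largest M.

material A, M = 22.2 MN·m per $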